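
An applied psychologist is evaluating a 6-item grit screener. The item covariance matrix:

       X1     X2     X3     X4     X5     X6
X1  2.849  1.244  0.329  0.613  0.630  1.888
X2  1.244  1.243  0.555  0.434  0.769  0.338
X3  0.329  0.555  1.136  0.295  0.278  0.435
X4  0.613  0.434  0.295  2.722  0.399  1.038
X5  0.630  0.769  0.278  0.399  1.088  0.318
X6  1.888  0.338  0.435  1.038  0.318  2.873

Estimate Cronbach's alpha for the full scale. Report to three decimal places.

ΣVar(i) = 2.849 + 1.243 + 1.136 + 2.722 + 1.088 + 2.873 = 11.911
Sum of off-diagonal covariances = 9.563
σ²_total = 11.911 + 2 × 9.563 = 31.037
α = (k/(k−1))·(1 − ΣVar(i)/σ²_total) = (6/5)·(1 − 11.911/31.037) = 0.739

α = 0.739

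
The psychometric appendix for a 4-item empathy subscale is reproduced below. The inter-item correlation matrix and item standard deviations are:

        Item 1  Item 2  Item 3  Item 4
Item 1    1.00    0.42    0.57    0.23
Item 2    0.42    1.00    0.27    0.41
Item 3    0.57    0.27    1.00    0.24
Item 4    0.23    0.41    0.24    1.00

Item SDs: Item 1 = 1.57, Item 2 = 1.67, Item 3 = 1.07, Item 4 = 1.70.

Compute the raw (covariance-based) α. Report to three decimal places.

α = 0.675

Σσ²ᵢ = 1.57² + 1.67² + 1.07² + 1.70² = 9.2887
Covariances σ_ij = r_ij · s_i · s_j:
  σ(Item 1,Item 2) = 0.42 × 1.57 × 1.67 = 1.1012
  σ(Item 1,Item 3) = 0.57 × 1.57 × 1.07 = 0.9575
  σ(Item 1,Item 4) = 0.23 × 1.57 × 1.70 = 0.6139
  σ(Item 2,Item 3) = 0.27 × 1.67 × 1.07 = 0.4825
  σ(Item 2,Item 4) = 0.41 × 1.67 × 1.70 = 1.1640
  σ(Item 3,Item 4) = 0.24 × 1.07 × 1.70 = 0.4366
σ²_T = Σσ²ᵢ + 2·Σσ_ij = 9.2887 + 2 × 4.7557 = 18.8001
α = (4/3)·(1 − 9.2887/18.8001) = 0.675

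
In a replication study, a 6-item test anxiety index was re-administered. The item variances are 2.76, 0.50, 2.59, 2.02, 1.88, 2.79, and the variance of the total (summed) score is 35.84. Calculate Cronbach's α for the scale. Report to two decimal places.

ΣVar(i) = 2.76 + 0.50 + 2.59 + 2.02 + 1.88 + 2.79 = 12.54
α = (k/(k−1))·(1 − ΣVar(i)/total variance) = (6/5)·(1 − 12.54/35.84) = 0.78

α = 0.78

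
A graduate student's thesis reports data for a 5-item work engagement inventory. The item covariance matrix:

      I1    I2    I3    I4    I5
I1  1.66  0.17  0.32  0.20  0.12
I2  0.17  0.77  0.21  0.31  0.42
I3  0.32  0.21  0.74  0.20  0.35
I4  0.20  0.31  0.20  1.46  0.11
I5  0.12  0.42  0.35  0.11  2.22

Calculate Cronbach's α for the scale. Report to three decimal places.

α = 0.516

sum of item variances = 1.66 + 0.77 + 0.74 + 1.46 + 2.22 = 6.85
Σ_{i<j} σ_ij = 2.41
Var(T) = 6.85 + 2 × 2.41 = 11.67
α = (k/(k−1))·(1 − sum of item variances/Var(T)) = (5/4)·(1 − 6.85/11.67) = 0.516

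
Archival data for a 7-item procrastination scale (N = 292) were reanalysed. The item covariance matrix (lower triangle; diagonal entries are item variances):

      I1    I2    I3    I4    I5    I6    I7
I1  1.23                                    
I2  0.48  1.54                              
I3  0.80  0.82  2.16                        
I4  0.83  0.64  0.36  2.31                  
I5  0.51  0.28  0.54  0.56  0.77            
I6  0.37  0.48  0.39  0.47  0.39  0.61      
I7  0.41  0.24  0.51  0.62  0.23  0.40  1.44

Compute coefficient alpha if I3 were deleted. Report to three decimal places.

coefficient alpha = 0.764

Remaining items: I1, I2, I4, I5, I6, I7 (k = 6).
ΣVar(i) = 1.23 + 1.54 + 2.31 + 0.77 + 0.61 + 1.44 = 7.90
total variance = 7.90 + 2 × 6.91 = 21.72
α (item deleted) = (6/5)·(1 − 7.90/21.72) = 0.764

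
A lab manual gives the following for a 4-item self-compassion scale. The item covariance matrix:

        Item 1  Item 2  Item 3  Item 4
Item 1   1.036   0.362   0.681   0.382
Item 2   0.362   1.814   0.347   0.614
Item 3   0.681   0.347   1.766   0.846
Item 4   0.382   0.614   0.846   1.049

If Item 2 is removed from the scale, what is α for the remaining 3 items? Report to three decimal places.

α = 0.747

Remaining items: Item 1, Item 3, Item 4 (k = 3).
sum of item variances = 1.036 + 1.766 + 1.049 = 3.851
Var(T) = 3.851 + 2 × 1.909 = 7.669
α (item deleted) = (3/2)·(1 − 3.851/7.669) = 0.747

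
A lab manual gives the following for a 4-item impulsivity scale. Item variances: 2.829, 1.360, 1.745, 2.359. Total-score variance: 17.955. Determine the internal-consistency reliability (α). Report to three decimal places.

α = 0.717

Σσ²ᵢ = 2.829 + 1.360 + 1.745 + 2.359 = 8.293
α = (k/(k−1))·(1 − Σσ²ᵢ/total variance) = (4/3)·(1 − 8.293/17.955) = 0.717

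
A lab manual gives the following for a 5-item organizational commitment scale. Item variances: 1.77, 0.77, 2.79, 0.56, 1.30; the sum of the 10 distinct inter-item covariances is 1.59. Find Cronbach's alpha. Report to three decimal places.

Cronbach's alpha = 0.383

ΣVar(i) = 1.77 + 0.77 + 2.79 + 0.56 + 1.30 = 7.19
Sum of distinct covariances = 1.59
σ²_T = ΣVar(i) + 2·Σcov = 7.19 + 2 × 1.59 = 10.37
α = (5/4)·(1 − 7.19/10.37) = 0.383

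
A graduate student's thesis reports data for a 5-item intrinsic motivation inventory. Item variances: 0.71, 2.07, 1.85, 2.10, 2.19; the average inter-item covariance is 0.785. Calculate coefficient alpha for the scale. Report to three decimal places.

Σσ²ᵢ = 0.71 + 2.07 + 1.85 + 2.10 + 2.19 = 8.92
Sum of the 10 distinct covariances = 10 × 0.785 = 7.850
total variance = Σσ²ᵢ + 2·Σcov = 8.92 + 2 × 7.850 = 24.620
α = (5/4)·(1 − 8.92/24.620) = 0.797

coefficient alpha = 0.797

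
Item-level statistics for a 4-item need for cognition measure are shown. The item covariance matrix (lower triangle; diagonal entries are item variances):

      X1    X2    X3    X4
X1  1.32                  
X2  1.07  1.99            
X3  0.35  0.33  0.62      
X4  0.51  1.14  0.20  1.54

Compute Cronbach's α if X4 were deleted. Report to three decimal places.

Remaining items: X1, X2, X3 (k = 3).
ΣVar(i) = 1.32 + 1.99 + 0.62 = 3.93
σ²_total = 3.93 + 2 × 1.75 = 7.43
α (item deleted) = (3/2)·(1 − 3.93/7.43) = 0.707

α = 0.707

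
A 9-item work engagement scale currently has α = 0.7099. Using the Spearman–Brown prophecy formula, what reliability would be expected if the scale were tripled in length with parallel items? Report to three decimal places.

Length factor m = 3
α' = m·α / (1 + (m−1)·α)
   = 3 × 0.7099 / (1 + (3 − 1) × 0.7099)
   = 2.1297 / 2.4198 = 0.880

predicted reliability = 0.880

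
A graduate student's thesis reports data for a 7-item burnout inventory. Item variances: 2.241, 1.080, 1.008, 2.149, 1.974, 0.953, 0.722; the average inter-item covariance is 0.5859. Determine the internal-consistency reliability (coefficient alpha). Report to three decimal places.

α = 0.827

Σσᵢ² = 2.241 + 1.080 + 1.008 + 2.149 + 1.974 + 0.953 + 0.722 = 10.127
Sum of the 21 distinct covariances = 21 × 0.5859 = 12.3039
σ²_total = Σσᵢ² + 2·Σcov = 10.127 + 2 × 12.3039 = 34.7348
α = (7/6)·(1 − 10.127/34.7348) = 0.827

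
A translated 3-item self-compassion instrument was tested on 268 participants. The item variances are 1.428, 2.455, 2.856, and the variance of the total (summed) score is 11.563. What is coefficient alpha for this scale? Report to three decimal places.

Σσ²ᵢ = 1.428 + 2.455 + 2.856 = 6.739
α = (k/(k−1))·(1 − Σσ²ᵢ/σ²_total) = (3/2)·(1 − 6.739/11.563) = 0.626

α = 0.626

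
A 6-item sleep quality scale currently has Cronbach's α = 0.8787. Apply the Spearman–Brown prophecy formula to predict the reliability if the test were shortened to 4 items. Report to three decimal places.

predicted reliability = 0.828

Length factor m = 4/6 = 0.6667
α' = m·α / (1 − (1−m)·α)
   = 4/6 × 0.8787 / (1 − (1 − 4/6) × 0.8787)
   = 0.5858 / 0.7071 = 0.828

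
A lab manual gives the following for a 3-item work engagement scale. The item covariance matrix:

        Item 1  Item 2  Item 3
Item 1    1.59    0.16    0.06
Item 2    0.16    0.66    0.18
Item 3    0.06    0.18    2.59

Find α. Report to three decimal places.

Σσᵢ² = 1.59 + 0.66 + 2.59 = 4.84
Sum of off-diagonal covariances = 0.40
σ²_total = 4.84 + 2 × 0.40 = 5.64
α = (k/(k−1))·(1 − Σσᵢ²/σ²_total) = (3/2)·(1 − 4.84/5.64) = 0.213

α = 0.213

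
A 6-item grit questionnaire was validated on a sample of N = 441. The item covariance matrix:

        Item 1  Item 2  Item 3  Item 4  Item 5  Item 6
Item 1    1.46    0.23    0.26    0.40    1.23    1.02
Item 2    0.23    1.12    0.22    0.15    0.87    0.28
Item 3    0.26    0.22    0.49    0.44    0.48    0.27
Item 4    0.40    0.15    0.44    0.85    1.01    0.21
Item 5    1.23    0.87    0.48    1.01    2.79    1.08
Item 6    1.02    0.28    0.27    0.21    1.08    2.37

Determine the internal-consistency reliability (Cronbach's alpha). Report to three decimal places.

α = 0.771

sum of item variances = 1.46 + 1.12 + 0.49 + 0.85 + 2.79 + 2.37 = 9.08
Σ_{i<j} σ_ij = 8.15
σ²_total = 9.08 + 2 × 8.15 = 25.38
α = (k/(k−1))·(1 − sum of item variances/σ²_total) = (6/5)·(1 − 9.08/25.38) = 0.771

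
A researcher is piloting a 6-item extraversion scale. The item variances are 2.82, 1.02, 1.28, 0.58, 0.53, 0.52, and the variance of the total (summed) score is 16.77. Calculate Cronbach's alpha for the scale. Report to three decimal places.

ΣVar(i) = 2.82 + 1.02 + 1.28 + 0.58 + 0.53 + 0.52 = 6.75
α = (k/(k−1))·(1 − ΣVar(i)/σ²_total) = (6/5)·(1 − 6.75/16.77) = 0.717

α = 0.717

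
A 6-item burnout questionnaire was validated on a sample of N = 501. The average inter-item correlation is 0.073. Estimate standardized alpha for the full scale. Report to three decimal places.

Standardized α = k·r̄ / (1 + (k−1)·r̄) = 6 × 0.073 / (1 + 5 × 0.073)
  = 0.4380 / 1.3650 = 0.321

α = 0.321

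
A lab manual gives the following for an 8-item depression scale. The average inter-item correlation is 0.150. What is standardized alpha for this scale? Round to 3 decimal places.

Standardized α = k·r̄ / (1 + (k−1)·r̄) = 8 × 0.150 / (1 + 7 × 0.150)
  = 1.2000 / 2.0500 = 0.585

standardized alpha = 0.585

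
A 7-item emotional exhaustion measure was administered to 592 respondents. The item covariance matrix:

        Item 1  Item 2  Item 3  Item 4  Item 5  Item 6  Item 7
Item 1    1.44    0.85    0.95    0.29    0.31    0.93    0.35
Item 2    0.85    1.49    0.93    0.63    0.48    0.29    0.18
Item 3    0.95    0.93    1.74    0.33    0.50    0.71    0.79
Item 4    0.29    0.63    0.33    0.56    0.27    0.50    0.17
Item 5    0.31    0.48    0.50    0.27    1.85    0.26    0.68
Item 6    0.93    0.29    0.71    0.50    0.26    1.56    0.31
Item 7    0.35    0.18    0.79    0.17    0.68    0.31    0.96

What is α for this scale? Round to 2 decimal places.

α = 0.81

sum of item variances = 1.44 + 1.49 + 1.74 + 0.56 + 1.85 + 1.56 + 0.96 = 9.60
Σ_{i<j} σ_ij = 10.71
σ²_total = 9.60 + 2 × 10.71 = 31.02
α = (k/(k−1))·(1 − sum of item variances/σ²_total) = (7/6)·(1 − 9.60/31.02) = 0.81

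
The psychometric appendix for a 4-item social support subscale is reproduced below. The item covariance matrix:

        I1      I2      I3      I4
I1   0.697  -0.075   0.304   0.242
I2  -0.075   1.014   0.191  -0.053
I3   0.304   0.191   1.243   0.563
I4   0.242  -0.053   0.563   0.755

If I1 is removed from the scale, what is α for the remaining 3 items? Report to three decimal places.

α = 0.476

Remaining items: I2, I3, I4 (k = 3).
ΣVar(i) = 1.014 + 1.243 + 0.755 = 3.012
σ²_T = 3.012 + 2 × 0.701 = 4.414
α (item deleted) = (3/2)·(1 − 3.012/4.414) = 0.476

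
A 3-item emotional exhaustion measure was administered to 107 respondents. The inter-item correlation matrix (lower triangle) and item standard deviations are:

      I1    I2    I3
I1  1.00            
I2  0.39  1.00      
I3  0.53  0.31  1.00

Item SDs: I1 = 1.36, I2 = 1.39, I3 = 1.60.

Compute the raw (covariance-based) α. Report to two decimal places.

α = 0.67

Σσ²ᵢ = 1.36² + 1.39² + 1.60² = 6.3417
Covariances σ_ij = r_ij · s_i · s_j:
  σ(I1,I2) = 0.39 × 1.36 × 1.39 = 0.7373
  σ(I1,I3) = 0.53 × 1.36 × 1.60 = 1.1533
  σ(I2,I3) = 0.31 × 1.39 × 1.60 = 0.6894
σ²_T = Σσ²ᵢ + 2·Σσ_ij = 6.3417 + 2 × 2.5800 = 11.5017
α = (3/2)·(1 − 6.3417/11.5017) = 0.67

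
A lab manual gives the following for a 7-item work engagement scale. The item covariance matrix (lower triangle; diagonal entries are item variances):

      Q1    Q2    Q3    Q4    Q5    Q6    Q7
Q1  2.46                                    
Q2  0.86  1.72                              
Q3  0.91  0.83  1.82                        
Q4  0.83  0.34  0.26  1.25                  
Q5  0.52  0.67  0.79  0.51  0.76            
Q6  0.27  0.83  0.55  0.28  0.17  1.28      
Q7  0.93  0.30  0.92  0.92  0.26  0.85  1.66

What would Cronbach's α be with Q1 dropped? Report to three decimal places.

α = 0.800

Remaining items: Q2, Q3, Q4, Q5, Q6, Q7 (k = 6).
Σσᵢ² = 1.72 + 1.82 + 1.25 + 0.76 + 1.28 + 1.66 = 8.49
σ²_total = 8.49 + 2 × 8.48 = 25.45
α (item deleted) = (6/5)·(1 − 8.49/25.45) = 0.800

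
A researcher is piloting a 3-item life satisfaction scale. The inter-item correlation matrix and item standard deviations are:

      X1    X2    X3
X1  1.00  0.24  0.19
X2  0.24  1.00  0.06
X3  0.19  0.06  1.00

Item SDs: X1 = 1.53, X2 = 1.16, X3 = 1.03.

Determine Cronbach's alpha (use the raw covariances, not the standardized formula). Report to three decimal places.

Σσ²ᵢ = 1.53² + 1.16² + 1.03² = 4.7474
Covariances σ_ij = r_ij · s_i · s_j:
  σ(X1,X2) = 0.24 × 1.53 × 1.16 = 0.4260
  σ(X1,X3) = 0.19 × 1.53 × 1.03 = 0.2994
  σ(X2,X3) = 0.06 × 1.16 × 1.03 = 0.0717
σ²_T = Σσ²ᵢ + 2·Σσ_ij = 4.7474 + 2 × 0.7971 = 6.3416
α = (3/2)·(1 − 4.7474/6.3416) = 0.377

α = 0.377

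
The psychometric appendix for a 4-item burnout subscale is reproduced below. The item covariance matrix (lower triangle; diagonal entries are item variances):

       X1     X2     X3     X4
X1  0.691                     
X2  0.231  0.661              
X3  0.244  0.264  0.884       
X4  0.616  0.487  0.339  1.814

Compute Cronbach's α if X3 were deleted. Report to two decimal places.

Remaining items: X1, X2, X4 (k = 3).
ΣVar(i) = 0.691 + 0.661 + 1.814 = 3.166
total variance = 3.166 + 2 × 1.334 = 5.834
α (item deleted) = (3/2)·(1 − 3.166/5.834) = 0.69

Cronbach's α = 0.69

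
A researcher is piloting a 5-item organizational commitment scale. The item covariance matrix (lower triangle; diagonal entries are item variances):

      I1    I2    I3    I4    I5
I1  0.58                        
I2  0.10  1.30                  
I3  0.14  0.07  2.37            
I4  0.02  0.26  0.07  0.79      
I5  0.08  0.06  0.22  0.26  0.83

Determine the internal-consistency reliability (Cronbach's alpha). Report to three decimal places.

sum of item variances = 0.58 + 1.30 + 2.37 + 0.79 + 0.83 = 5.87
Sum of the distinct covariances = 1.28
σ²_T = 5.87 + 2 × 1.28 = 8.43
α = (k/(k−1))·(1 − sum of item variances/σ²_T) = (5/4)·(1 − 5.87/8.43) = 0.380

Cronbach's alpha = 0.380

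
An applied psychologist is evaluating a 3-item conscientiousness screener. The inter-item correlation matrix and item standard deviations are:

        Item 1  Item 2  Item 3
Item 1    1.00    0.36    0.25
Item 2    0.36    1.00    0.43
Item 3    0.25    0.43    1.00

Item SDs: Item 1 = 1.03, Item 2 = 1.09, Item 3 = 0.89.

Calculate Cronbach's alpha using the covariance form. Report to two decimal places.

Σσ²ᵢ = 1.03² + 1.09² + 0.89² = 3.0411
Covariances σ_ij = r_ij · s_i · s_j:
  σ(Item 1,Item 2) = 0.36 × 1.03 × 1.09 = 0.4042
  σ(Item 1,Item 3) = 0.25 × 1.03 × 0.89 = 0.2292
  σ(Item 2,Item 3) = 0.43 × 1.09 × 0.89 = 0.4171
σ²_T = Σσ²ᵢ + 2·Σσ_ij = 3.0411 + 2 × 1.0505 = 5.1421
α = (3/2)·(1 − 3.0411/5.1421) = 0.61

Cronbach's alpha = 0.61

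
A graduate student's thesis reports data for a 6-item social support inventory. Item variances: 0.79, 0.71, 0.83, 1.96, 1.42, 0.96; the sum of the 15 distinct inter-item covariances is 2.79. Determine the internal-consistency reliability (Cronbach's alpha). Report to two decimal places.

α = 0.55

sum of item variances = 0.79 + 0.71 + 0.83 + 1.96 + 1.42 + 0.96 = 6.67
Sum of distinct covariances = 2.79
σ²_total = sum of item variances + 2·Σcov = 6.67 + 2 × 2.79 = 12.25
α = (6/5)·(1 − 6.67/12.25) = 0.55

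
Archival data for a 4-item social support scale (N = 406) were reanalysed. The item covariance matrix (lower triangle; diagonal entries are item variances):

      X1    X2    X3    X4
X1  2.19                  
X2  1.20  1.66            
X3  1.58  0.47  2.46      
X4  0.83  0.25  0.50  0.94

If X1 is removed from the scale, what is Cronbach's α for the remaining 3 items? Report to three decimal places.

Remaining items: X2, X3, X4 (k = 3).
Σσᵢ² = 1.66 + 2.46 + 0.94 = 5.06
σ²_T = 5.06 + 2 × 1.22 = 7.50
α (item deleted) = (3/2)·(1 − 5.06/7.50) = 0.488

α = 0.488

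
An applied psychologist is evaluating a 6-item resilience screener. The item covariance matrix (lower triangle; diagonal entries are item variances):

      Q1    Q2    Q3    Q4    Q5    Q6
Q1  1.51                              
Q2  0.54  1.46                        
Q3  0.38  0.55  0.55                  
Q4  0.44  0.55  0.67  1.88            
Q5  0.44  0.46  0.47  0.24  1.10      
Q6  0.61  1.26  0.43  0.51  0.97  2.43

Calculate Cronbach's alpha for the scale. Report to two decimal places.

sum of item variances = 1.51 + 1.46 + 0.55 + 1.88 + 1.10 + 2.43 = 8.93
Σ_{i<j} σ_ij = 8.52
Var(T) = 8.93 + 2 × 8.52 = 25.97
α = (k/(k−1))·(1 − sum of item variances/Var(T)) = (6/5)·(1 − 8.93/25.97) = 0.79

α = 0.79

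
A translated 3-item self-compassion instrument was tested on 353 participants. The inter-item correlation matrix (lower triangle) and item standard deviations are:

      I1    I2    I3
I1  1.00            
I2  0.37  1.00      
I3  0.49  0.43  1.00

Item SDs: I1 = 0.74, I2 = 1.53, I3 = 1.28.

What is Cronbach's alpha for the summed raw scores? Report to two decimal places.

Cronbach's alpha = 0.65

Σσ²ᵢ = 0.74² + 1.53² + 1.28² = 4.5269
Covariances σ_ij = r_ij · s_i · s_j:
  σ(I1,I2) = 0.37 × 0.74 × 1.53 = 0.4189
  σ(I1,I3) = 0.49 × 0.74 × 1.28 = 0.4641
  σ(I2,I3) = 0.43 × 1.53 × 1.28 = 0.8421
σ²_T = Σσ²ᵢ + 2·Σσ_ij = 4.5269 + 2 × 1.7251 = 7.9771
α = (3/2)·(1 − 4.5269/7.9771) = 0.65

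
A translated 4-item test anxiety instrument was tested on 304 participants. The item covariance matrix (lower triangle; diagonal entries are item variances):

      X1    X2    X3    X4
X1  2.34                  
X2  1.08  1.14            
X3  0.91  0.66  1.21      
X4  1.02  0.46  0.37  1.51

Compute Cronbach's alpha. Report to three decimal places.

Cronbach's alpha = 0.789

sum of item variances = 2.34 + 1.14 + 1.21 + 1.51 = 6.20
Sum of the distinct covariances = 4.50
Var(T) = 6.20 + 2 × 4.50 = 15.20
α = (k/(k−1))·(1 − sum of item variances/Var(T)) = (4/3)·(1 − 6.20/15.20) = 0.789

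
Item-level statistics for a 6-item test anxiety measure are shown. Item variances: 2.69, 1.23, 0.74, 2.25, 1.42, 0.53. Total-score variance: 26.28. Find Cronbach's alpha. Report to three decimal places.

Cronbach's alpha = 0.795

Σσᵢ² = 2.69 + 1.23 + 0.74 + 2.25 + 1.42 + 0.53 = 8.86
α = (k/(k−1))·(1 − Σσᵢ²/Var(T)) = (6/5)·(1 − 8.86/26.28) = 0.795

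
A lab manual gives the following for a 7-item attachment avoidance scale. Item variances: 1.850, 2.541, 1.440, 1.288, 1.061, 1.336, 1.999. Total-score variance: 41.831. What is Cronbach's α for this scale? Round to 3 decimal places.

Cronbach's α = 0.846

ΣVar(i) = 1.850 + 2.541 + 1.440 + 1.288 + 1.061 + 1.336 + 1.999 = 11.515
α = (k/(k−1))·(1 − ΣVar(i)/σ²_total) = (7/6)·(1 − 11.515/41.831) = 0.846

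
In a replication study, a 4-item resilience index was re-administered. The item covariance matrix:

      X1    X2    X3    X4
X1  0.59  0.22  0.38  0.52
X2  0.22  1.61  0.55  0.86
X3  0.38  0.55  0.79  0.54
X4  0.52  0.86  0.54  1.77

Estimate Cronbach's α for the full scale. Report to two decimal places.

Σσ²ᵢ = 0.59 + 1.61 + 0.79 + 1.77 = 4.76
Sum of the distinct covariances = 3.07
total variance = 4.76 + 2 × 3.07 = 10.90
α = (k/(k−1))·(1 − Σσ²ᵢ/total variance) = (4/3)·(1 − 4.76/10.90) = 0.75

Cronbach's α = 0.75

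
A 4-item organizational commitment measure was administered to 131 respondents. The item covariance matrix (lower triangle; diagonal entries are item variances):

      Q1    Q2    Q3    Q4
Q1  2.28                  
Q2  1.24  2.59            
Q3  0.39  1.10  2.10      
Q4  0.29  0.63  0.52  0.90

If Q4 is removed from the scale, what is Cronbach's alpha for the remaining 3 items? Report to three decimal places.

Cronbach's alpha = 0.659

Remaining items: Q1, Q2, Q3 (k = 3).
Σσ²ᵢ = 2.28 + 2.59 + 2.10 = 6.97
Var(T) = 6.97 + 2 × 2.73 = 12.43
α (item deleted) = (3/2)·(1 − 6.97/12.43) = 0.659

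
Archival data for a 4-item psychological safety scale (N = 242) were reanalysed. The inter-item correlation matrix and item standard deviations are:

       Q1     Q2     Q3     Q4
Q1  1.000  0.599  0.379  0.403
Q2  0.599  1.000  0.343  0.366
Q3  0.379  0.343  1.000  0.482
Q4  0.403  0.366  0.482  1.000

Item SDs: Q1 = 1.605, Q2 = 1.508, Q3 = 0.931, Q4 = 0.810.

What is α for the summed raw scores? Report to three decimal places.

Σσ²ᵢ = 1.605² + 1.508² + 0.931² + 0.810² = 6.3730
Covariances σ_ij = r_ij · s_i · s_j:
  σ(Q1,Q2) = 0.599 × 1.605 × 1.508 = 1.4498
  σ(Q1,Q3) = 0.379 × 1.605 × 0.931 = 0.5663
  σ(Q1,Q4) = 0.403 × 1.605 × 0.810 = 0.5239
  σ(Q2,Q3) = 0.343 × 1.508 × 0.931 = 0.4816
  σ(Q2,Q4) = 0.366 × 1.508 × 0.810 = 0.4471
  σ(Q3,Q4) = 0.482 × 0.931 × 0.810 = 0.3635
σ²_T = Σσ²ᵢ + 2·Σσ_ij = 6.3730 + 2 × 3.8322 = 14.0374
α = (4/3)·(1 − 6.3730/14.0374) = 0.728

α = 0.728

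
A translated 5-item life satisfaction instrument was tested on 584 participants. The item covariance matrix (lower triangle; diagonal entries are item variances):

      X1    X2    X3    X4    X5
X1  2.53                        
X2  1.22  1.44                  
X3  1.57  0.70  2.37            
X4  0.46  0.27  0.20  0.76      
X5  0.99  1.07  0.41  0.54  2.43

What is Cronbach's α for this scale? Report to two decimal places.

α = 0.76

sum of item variances = 2.53 + 1.44 + 2.37 + 0.76 + 2.43 = 9.53
Sum of off-diagonal covariances = 7.43
σ²_total = 9.53 + 2 × 7.43 = 24.39
α = (k/(k−1))·(1 − sum of item variances/σ²_total) = (5/4)·(1 − 9.53/24.39) = 0.76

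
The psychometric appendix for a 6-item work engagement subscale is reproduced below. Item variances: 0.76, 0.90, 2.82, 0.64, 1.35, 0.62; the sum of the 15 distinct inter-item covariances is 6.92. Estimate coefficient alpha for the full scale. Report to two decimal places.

coefficient alpha = 0.79

sum of item variances = 0.76 + 0.90 + 2.82 + 0.64 + 1.35 + 0.62 = 7.09
Sum of distinct covariances = 6.92
σ²_total = sum of item variances + 2·Σcov = 7.09 + 2 × 6.92 = 20.93
α = (6/5)·(1 − 7.09/20.93) = 0.79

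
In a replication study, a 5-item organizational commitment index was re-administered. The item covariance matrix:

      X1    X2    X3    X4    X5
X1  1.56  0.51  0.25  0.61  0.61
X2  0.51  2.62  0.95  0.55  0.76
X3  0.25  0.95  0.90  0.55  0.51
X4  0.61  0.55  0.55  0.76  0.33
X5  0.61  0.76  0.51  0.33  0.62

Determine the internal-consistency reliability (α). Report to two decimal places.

Σσᵢ² = 1.56 + 2.62 + 0.90 + 0.76 + 0.62 = 6.46
Σ_{i<j} σ_ij = 5.63
σ²_T = 6.46 + 2 × 5.63 = 17.72
α = (k/(k−1))·(1 − Σσᵢ²/σ²_T) = (5/4)·(1 − 6.46/17.72) = 0.79

α = 0.79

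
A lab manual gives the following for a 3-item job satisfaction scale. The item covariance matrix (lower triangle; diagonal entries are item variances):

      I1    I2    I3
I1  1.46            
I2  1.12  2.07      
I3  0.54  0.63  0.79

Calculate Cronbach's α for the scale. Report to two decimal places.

ΣVar(i) = 1.46 + 2.07 + 0.79 = 4.32
Σ_{i<j} σ_ij = 2.29
σ²_total = 4.32 + 2 × 2.29 = 8.90
α = (k/(k−1))·(1 − ΣVar(i)/σ²_total) = (3/2)·(1 − 4.32/8.90) = 0.77

α = 0.77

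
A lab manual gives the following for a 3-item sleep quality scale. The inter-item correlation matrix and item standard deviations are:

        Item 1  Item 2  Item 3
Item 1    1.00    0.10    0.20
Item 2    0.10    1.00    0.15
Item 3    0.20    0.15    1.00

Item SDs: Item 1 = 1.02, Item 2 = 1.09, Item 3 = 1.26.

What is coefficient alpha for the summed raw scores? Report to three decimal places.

Σσ²ᵢ = 1.02² + 1.09² + 1.26² = 3.8161
Covariances σ_ij = r_ij · s_i · s_j:
  σ(Item 1,Item 2) = 0.10 × 1.02 × 1.09 = 0.1112
  σ(Item 1,Item 3) = 0.20 × 1.02 × 1.26 = 0.2570
  σ(Item 2,Item 3) = 0.15 × 1.09 × 1.26 = 0.2060
σ²_T = Σσ²ᵢ + 2·Σσ_ij = 3.8161 + 2 × 0.5742 = 4.9645
α = (3/2)·(1 − 3.8161/4.9645) = 0.347

coefficient alpha = 0.347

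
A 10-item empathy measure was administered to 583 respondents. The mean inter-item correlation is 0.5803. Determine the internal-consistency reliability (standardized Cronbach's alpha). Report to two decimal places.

Standardized α = k·r̄ / (1 + (k−1)·r̄) = 10 × 0.5803 / (1 + 9 × 0.5803)
  = 5.8030 / 6.2227 = 0.93

α = 0.93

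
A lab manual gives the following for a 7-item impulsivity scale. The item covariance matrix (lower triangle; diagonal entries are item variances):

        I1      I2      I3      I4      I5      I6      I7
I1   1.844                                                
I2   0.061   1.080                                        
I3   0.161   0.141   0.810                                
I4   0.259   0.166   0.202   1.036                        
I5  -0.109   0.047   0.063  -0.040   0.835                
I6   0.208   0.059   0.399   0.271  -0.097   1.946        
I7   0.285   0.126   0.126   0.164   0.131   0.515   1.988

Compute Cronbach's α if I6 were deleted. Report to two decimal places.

α = 0.38

Remaining items: I1, I2, I3, I4, I5, I7 (k = 6).
Σσᵢ² = 1.844 + 1.080 + 0.810 + 1.036 + 0.835 + 1.988 = 7.593
σ²_total = 7.593 + 2 × 1.783 = 11.159
α (item deleted) = (6/5)·(1 − 7.593/11.159) = 0.38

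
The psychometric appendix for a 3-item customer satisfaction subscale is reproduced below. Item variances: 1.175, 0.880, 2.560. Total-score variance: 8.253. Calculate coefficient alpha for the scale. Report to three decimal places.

Σσᵢ² = 1.175 + 0.880 + 2.560 = 4.615
α = (k/(k−1))·(1 − Σσᵢ²/σ²_T) = (3/2)·(1 − 4.615/8.253) = 0.661

coefficient alpha = 0.661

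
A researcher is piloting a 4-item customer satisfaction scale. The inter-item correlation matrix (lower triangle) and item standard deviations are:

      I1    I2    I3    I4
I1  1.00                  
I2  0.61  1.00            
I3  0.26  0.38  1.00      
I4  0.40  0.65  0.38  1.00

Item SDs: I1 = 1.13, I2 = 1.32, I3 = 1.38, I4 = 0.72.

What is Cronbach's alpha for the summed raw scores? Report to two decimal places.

Cronbach's alpha = 0.73

Σσ²ᵢ = 1.13² + 1.32² + 1.38² + 0.72² = 5.4421
Covariances σ_ij = r_ij · s_i · s_j:
  σ(I1,I2) = 0.61 × 1.13 × 1.32 = 0.9099
  σ(I1,I3) = 0.26 × 1.13 × 1.38 = 0.4054
  σ(I1,I4) = 0.40 × 1.13 × 0.72 = 0.3254
  σ(I2,I3) = 0.38 × 1.32 × 1.38 = 0.6922
  σ(I2,I4) = 0.65 × 1.32 × 0.72 = 0.6178
  σ(I3,I4) = 0.38 × 1.38 × 0.72 = 0.3776
σ²_T = Σσ²ᵢ + 2·Σσ_ij = 5.4421 + 2 × 3.3283 = 12.0987
α = (4/3)·(1 − 5.4421/12.0987) = 0.73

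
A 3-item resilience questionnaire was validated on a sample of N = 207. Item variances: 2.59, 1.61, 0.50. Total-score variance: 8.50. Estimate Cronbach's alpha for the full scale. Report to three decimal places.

Σσᵢ² = 2.59 + 1.61 + 0.50 = 4.70
α = (k/(k−1))·(1 − Σσᵢ²/σ²_total) = (3/2)·(1 − 4.70/8.50) = 0.671

α = 0.671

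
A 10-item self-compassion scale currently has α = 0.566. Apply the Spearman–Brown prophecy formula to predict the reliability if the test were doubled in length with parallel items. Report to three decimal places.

predicted reliability = 0.723

Length factor m = 2
α' = m·α / (1 + (m−1)·α)
   = 2 × 0.566 / (1 + (2 − 1) × 0.566)
   = 1.1320 / 1.5660 = 0.723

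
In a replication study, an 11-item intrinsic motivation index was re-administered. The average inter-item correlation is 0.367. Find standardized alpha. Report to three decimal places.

Standardized α = k·r̄ / (1 + (k−1)·r̄) = 11 × 0.367 / (1 + 10 × 0.367)
  = 4.0370 / 4.6700 = 0.864

α = 0.864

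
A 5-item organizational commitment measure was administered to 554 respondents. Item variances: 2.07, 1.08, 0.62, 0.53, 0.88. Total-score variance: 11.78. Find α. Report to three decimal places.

sum of item variances = 2.07 + 1.08 + 0.62 + 0.53 + 0.88 = 5.18
α = (k/(k−1))·(1 − sum of item variances/σ²_T) = (5/4)·(1 − 5.18/11.78) = 0.700

α = 0.700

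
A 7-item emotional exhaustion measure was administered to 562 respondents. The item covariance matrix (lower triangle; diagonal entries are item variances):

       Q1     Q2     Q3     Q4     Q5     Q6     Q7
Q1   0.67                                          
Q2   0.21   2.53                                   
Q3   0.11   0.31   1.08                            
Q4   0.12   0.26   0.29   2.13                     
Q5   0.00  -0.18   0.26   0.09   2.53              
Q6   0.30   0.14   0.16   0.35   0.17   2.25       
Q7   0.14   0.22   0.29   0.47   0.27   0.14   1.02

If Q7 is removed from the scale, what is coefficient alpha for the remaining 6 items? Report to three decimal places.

α = 0.380

Remaining items: Q1, Q2, Q3, Q4, Q5, Q6 (k = 6).
ΣVar(i) = 0.67 + 2.53 + 1.08 + 2.13 + 2.53 + 2.25 = 11.19
total variance = 11.19 + 2 × 2.59 = 16.37
α (item deleted) = (6/5)·(1 − 11.19/16.37) = 0.380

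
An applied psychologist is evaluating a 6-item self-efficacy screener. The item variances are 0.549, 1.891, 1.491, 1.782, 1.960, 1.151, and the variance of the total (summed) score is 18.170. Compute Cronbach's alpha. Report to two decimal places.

sum of item variances = 0.549 + 1.891 + 1.491 + 1.782 + 1.960 + 1.151 = 8.824
α = (k/(k−1))·(1 − sum of item variances/σ²_total) = (6/5)·(1 − 8.824/18.170) = 0.62

Cronbach's alpha = 0.62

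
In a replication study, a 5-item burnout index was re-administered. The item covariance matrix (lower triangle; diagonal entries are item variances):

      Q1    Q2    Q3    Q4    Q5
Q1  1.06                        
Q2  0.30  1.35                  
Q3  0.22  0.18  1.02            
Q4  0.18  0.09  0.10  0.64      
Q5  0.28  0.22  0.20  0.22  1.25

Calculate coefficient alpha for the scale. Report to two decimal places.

ΣVar(i) = 1.06 + 1.35 + 1.02 + 0.64 + 1.25 = 5.32
Sum of off-diagonal covariances = 1.99
σ²_T = 5.32 + 2 × 1.99 = 9.30
α = (k/(k−1))·(1 − ΣVar(i)/σ²_T) = (5/4)·(1 − 5.32/9.30) = 0.53

coefficient alpha = 0.53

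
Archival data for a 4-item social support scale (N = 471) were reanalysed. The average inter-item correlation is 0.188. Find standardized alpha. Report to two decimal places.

Standardized α = k·r̄ / (1 + (k−1)·r̄) = 4 × 0.188 / (1 + 3 × 0.188)
  = 0.7520 / 1.5640 = 0.48

α = 0.48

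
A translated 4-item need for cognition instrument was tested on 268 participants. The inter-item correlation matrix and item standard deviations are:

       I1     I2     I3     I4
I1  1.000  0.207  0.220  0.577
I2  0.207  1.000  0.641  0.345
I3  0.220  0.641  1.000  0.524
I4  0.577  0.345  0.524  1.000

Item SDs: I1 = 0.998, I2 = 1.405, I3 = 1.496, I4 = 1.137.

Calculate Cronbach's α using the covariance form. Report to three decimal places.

α = 0.741

Σσ²ᵢ = 0.998² + 1.405² + 1.496² + 1.137² = 6.5008
Covariances σ_ij = r_ij · s_i · s_j:
  σ(I1,I2) = 0.207 × 0.998 × 1.405 = 0.2903
  σ(I1,I3) = 0.220 × 0.998 × 1.496 = 0.3285
  σ(I1,I4) = 0.577 × 0.998 × 1.137 = 0.6547
  σ(I2,I3) = 0.641 × 1.405 × 1.496 = 1.3473
  σ(I2,I4) = 0.345 × 1.405 × 1.137 = 0.5511
  σ(I3,I4) = 0.524 × 1.496 × 1.137 = 0.8913
σ²_T = Σσ²ᵢ + 2·Σσ_ij = 6.5008 + 2 × 4.0632 = 14.6272
α = (4/3)·(1 − 6.5008/14.6272) = 0.741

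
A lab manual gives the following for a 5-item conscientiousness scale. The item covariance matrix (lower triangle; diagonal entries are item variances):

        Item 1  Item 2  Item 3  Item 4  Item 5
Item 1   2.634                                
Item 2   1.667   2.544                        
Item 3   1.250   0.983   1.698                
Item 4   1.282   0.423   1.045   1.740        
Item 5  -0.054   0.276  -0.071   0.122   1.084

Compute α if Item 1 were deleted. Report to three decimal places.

Remaining items: Item 2, Item 3, Item 4, Item 5 (k = 4).
sum of item variances = 2.544 + 1.698 + 1.740 + 1.084 = 7.066
Var(T) = 7.066 + 2 × 2.778 = 12.622
α (item deleted) = (4/3)·(1 − 7.066/12.622) = 0.587

α = 0.587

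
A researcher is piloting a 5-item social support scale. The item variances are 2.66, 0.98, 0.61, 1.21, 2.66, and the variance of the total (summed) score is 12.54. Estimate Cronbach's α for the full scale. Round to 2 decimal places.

α = 0.44

Σσ²ᵢ = 2.66 + 0.98 + 0.61 + 1.21 + 2.66 = 8.12
α = (k/(k−1))·(1 − Σσ²ᵢ/σ²_total) = (5/4)·(1 − 8.12/12.54) = 0.44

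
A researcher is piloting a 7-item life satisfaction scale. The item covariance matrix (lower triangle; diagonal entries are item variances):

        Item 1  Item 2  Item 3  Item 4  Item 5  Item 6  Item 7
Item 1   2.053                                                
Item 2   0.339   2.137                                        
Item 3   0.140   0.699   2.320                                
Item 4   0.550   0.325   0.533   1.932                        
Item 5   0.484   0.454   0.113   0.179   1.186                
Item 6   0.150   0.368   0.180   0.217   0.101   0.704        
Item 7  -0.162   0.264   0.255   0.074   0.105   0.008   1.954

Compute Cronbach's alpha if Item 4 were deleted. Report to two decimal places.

Cronbach's alpha = 0.48

Remaining items: Item 1, Item 2, Item 3, Item 5, Item 6, Item 7 (k = 6).
Σσ²ᵢ = 2.053 + 2.137 + 2.320 + 1.186 + 0.704 + 1.954 = 10.354
Var(T) = 10.354 + 2 × 3.498 = 17.350
α (item deleted) = (6/5)·(1 − 10.354/17.350) = 0.48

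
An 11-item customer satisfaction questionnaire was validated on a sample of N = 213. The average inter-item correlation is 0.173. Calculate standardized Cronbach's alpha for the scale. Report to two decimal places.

Standardized α = k·r̄ / (1 + (k−1)·r̄) = 11 × 0.173 / (1 + 10 × 0.173)
  = 1.9030 / 2.7300 = 0.70

α = 0.70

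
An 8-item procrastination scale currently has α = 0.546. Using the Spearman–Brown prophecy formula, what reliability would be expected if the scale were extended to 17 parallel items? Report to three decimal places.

predicted reliability = 0.719

Length factor m = 17/8 = 2.1250
α' = m·α / (1 + (m−1)·α)
   = 17/8 × 0.546 / (1 + (17/8 − 1) × 0.546)
   = 1.1603 / 1.6143 = 0.719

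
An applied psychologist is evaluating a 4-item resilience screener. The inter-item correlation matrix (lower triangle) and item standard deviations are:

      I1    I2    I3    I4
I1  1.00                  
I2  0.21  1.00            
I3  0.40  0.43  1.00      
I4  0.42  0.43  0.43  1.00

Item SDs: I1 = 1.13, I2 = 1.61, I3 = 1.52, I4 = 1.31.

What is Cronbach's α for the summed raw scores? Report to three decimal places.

Σσ²ᵢ = 1.13² + 1.61² + 1.52² + 1.31² = 7.8955
Covariances σ_ij = r_ij · s_i · s_j:
  σ(I1,I2) = 0.21 × 1.13 × 1.61 = 0.3821
  σ(I1,I3) = 0.40 × 1.13 × 1.52 = 0.6870
  σ(I1,I4) = 0.42 × 1.13 × 1.31 = 0.6217
  σ(I2,I3) = 0.43 × 1.61 × 1.52 = 1.0523
  σ(I2,I4) = 0.43 × 1.61 × 1.31 = 0.9069
  σ(I3,I4) = 0.43 × 1.52 × 1.31 = 0.8562
σ²_T = Σσ²ᵢ + 2·Σσ_ij = 7.8955 + 2 × 4.5062 = 16.9079
α = (4/3)·(1 − 7.8955/16.9079) = 0.711

α = 0.711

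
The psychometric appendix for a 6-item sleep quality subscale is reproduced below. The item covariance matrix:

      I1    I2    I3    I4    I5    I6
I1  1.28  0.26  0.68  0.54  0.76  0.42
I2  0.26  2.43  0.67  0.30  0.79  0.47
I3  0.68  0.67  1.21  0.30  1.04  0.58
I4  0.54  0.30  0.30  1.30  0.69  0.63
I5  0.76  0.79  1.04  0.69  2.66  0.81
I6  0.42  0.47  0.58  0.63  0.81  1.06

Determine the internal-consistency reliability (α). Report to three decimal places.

sum of item variances = 1.28 + 2.43 + 1.21 + 1.30 + 2.66 + 1.06 = 9.94
Σ_{i<j} σ_ij = 8.94
σ²_total = 9.94 + 2 × 8.94 = 27.82
α = (k/(k−1))·(1 − sum of item variances/σ²_total) = (6/5)·(1 − 9.94/27.82) = 0.771

α = 0.771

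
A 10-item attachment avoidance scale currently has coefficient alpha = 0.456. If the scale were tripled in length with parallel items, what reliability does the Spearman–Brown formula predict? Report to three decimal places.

predicted reliability = 0.715

Length factor m = 3
α' = m·α / (1 + (m−1)·α)
   = 3 × 0.456 / (1 + (3 − 1) × 0.456)
   = 1.3680 / 1.9120 = 0.715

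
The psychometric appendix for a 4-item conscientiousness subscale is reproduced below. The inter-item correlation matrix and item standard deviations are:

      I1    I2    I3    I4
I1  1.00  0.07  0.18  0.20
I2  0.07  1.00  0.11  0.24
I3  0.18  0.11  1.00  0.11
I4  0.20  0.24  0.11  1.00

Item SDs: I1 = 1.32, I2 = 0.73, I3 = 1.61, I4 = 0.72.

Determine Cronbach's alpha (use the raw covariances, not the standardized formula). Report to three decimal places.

Σσ²ᵢ = 1.32² + 0.73² + 1.61² + 0.72² = 5.3858
Covariances σ_ij = r_ij · s_i · s_j:
  σ(I1,I2) = 0.07 × 1.32 × 0.73 = 0.0675
  σ(I1,I3) = 0.18 × 1.32 × 1.61 = 0.3825
  σ(I1,I4) = 0.20 × 1.32 × 0.72 = 0.1901
  σ(I2,I3) = 0.11 × 0.73 × 1.61 = 0.1293
  σ(I2,I4) = 0.24 × 0.73 × 0.72 = 0.1261
  σ(I3,I4) = 0.11 × 1.61 × 0.72 = 0.1275
σ²_T = Σσ²ᵢ + 2·Σσ_ij = 5.3858 + 2 × 1.0230 = 7.4318
α = (4/3)·(1 − 5.3858/7.4318) = 0.367

Cronbach's alpha = 0.367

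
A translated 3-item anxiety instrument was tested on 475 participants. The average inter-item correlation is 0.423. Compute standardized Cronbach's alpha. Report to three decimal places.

Standardized α = k·r̄ / (1 + (k−1)·r̄) = 3 × 0.423 / (1 + 2 × 0.423)
  = 1.2690 / 1.8460 = 0.687

α = 0.687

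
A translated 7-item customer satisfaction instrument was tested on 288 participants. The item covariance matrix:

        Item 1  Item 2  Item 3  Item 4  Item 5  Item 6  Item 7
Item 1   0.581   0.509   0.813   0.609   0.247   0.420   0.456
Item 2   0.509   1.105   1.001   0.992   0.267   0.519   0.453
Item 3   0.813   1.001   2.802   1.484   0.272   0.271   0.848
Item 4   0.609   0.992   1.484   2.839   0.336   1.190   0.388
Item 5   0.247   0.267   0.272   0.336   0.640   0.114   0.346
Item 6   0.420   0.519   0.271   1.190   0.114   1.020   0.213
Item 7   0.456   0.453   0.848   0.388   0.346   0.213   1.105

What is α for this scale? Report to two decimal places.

ΣVar(i) = 0.581 + 1.105 + 2.802 + 2.839 + 0.640 + 1.020 + 1.105 = 10.092
Sum of the distinct covariances = 11.748
σ²_T = 10.092 + 2 × 11.748 = 33.588
α = (k/(k−1))·(1 − ΣVar(i)/σ²_T) = (7/6)·(1 − 10.092/33.588) = 0.82

α = 0.82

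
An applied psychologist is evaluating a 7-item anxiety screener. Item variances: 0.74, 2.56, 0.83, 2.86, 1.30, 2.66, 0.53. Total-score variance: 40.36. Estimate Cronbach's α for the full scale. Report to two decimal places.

Cronbach's α = 0.83

Σσᵢ² = 0.74 + 2.56 + 0.83 + 2.86 + 1.30 + 2.66 + 0.53 = 11.48
α = (k/(k−1))·(1 − Σσᵢ²/Var(T)) = (7/6)·(1 − 11.48/40.36) = 0.83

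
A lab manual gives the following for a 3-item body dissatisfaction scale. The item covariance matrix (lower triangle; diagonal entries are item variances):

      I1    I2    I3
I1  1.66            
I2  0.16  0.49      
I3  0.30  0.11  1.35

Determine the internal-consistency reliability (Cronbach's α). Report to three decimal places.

Cronbach's α = 0.369

ΣVar(i) = 1.66 + 0.49 + 1.35 = 3.50
Sum of the distinct covariances = 0.57
total variance = 3.50 + 2 × 0.57 = 4.64
α = (k/(k−1))·(1 − ΣVar(i)/total variance) = (3/2)·(1 − 3.50/4.64) = 0.369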